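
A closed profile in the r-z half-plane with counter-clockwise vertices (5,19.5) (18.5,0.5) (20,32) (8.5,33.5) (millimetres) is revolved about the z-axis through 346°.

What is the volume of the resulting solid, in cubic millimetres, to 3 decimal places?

Volume = 25471.321 mm³

Profile (r,z), 4 vertices: (5,19.5) (18.5,0.5) (20,32) (8.5,33.5)
edge 0: (5,19.5)→(18.5,0.5)  cross = 5·0.5 − 18.5·19.5 = -358.2500; (r_i+r_j)·cross = 23.5·-358.2500 = -8418.8750
edge 1: (18.5,0.5)→(20,32)  cross = 18.5·32 − 20·0.5 = 582.0000; (r_i+r_j)·cross = 38.5·582.0000 = 22407.0000
edge 2: (20,32)→(8.5,33.5)  cross = 20·33.5 − 8.5·32 = 398.0000; (r_i+r_j)·cross = 28.5·398.0000 = 11343.0000
edge 3: (8.5,33.5)→(5,19.5)  cross = 8.5·19.5 − 5·33.5 = -1.7500; (r_i+r_j)·cross = 13.5·-1.7500 = -23.6250
Σcross = 620.0000 → A = |Σcross|/2 = 310.0000 mm²
Σ(r_i+r_j)·cross = 25307.5000 → first moment M = |Σ|/6 = 4217.9167
R_c = M/A = 4217.9167/310.0000 = 13.6062 mm
θ = 346° = 6.038839 rad
V = θ·R_c·A = 6.038839·13.6062·310.0000 = 25471.321 mm³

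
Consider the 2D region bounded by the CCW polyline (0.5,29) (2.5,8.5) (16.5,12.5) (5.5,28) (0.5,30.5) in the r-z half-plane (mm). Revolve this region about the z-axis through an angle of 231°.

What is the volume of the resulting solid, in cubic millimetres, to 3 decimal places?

Profile (r,z), 5 vertices: (0.5,29) (2.5,8.5) (16.5,12.5) (5.5,28) (0.5,30.5)
edge 0: (0.5,29)→(2.5,8.5)  cross = 0.5·8.5 − 2.5·29 = -68.2500; (r_i+r_j)·cross = 3·-68.2500 = -204.7500
edge 1: (2.5,8.5)→(16.5,12.5)  cross = 2.5·12.5 − 16.5·8.5 = -109.0000; (r_i+r_j)·cross = 19·-109.0000 = -2071.0000
edge 2: (16.5,12.5)→(5.5,28)  cross = 16.5·28 − 5.5·12.5 = 393.2500; (r_i+r_j)·cross = 22·393.2500 = 8651.5000
edge 3: (5.5,28)→(0.5,30.5)  cross = 5.5·30.5 − 0.5·28 = 153.7500; (r_i+r_j)·cross = 6·153.7500 = 922.5000
edge 4: (0.5,30.5)→(0.5,29)  cross = 0.5·29 − 0.5·30.5 = -0.7500; (r_i+r_j)·cross = 1·-0.7500 = -0.7500
Σcross = 369.0000 → A = |Σcross|/2 = 184.5000 mm²
Σ(r_i+r_j)·cross = 7297.5000 → first moment M = |Σ|/6 = 1216.2500
R_c = M/A = 1216.2500/184.5000 = 6.5921 mm
θ = 231° = 4.031711 rad
V = θ·R_c·A = 4.031711·6.5921·184.5000 = 4903.568 mm³

Volume = 4903.568 mm³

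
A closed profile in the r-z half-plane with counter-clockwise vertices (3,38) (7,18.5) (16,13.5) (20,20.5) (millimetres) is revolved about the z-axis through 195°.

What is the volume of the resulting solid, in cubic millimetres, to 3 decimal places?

Volume = 6474.386 mm³

Profile (r,z), 4 vertices: (3,38) (7,18.5) (16,13.5) (20,20.5)
edge 0: (3,38)→(7,18.5)  cross = 3·18.5 − 7·38 = -210.5000; (r_i+r_j)·cross = 10·-210.5000 = -2105.0000
edge 1: (7,18.5)→(16,13.5)  cross = 7·13.5 − 16·18.5 = -201.5000; (r_i+r_j)·cross = 23·-201.5000 = -4634.5000
edge 2: (16,13.5)→(20,20.5)  cross = 16·20.5 − 20·13.5 = 58.0000; (r_i+r_j)·cross = 36·58.0000 = 2088.0000
edge 3: (20,20.5)→(3,38)  cross = 20·38 − 3·20.5 = 698.5000; (r_i+r_j)·cross = 23·698.5000 = 16065.5000
Σcross = 344.5000 → A = |Σcross|/2 = 172.2500 mm²
Σ(r_i+r_j)·cross = 11414.0000 → first moment M = |Σ|/6 = 1902.3333
R_c = M/A = 1902.3333/172.2500 = 11.0440 mm
θ = 195° = 3.403392 rad
V = θ·R_c·A = 3.403392·11.0440·172.2500 = 6474.386 mm³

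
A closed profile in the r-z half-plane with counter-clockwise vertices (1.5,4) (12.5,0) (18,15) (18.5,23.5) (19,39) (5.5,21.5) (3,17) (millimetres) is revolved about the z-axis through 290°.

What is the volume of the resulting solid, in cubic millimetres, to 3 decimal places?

Volume = 21579.302 mm³

Profile (r,z), 7 vertices: (1.5,4) (12.5,0) (18,15) (18.5,23.5) (19,39) (5.5,21.5) (3,17)
edge 0: (1.5,4)→(12.5,0)  cross = 1.5·0 − 12.5·4 = -50.0000; (r_i+r_j)·cross = 14·-50.0000 = -700.0000
edge 1: (12.5,0)→(18,15)  cross = 12.5·15 − 18·0 = 187.5000; (r_i+r_j)·cross = 30.5·187.5000 = 5718.7500
edge 2: (18,15)→(18.5,23.5)  cross = 18·23.5 − 18.5·15 = 145.5000; (r_i+r_j)·cross = 36.5·145.5000 = 5310.7500
edge 3: (18.5,23.5)→(19,39)  cross = 18.5·39 − 19·23.5 = 275.0000; (r_i+r_j)·cross = 37.5·275.0000 = 10312.5000
edge 4: (19,39)→(5.5,21.5)  cross = 19·21.5 − 5.5·39 = 194.0000; (r_i+r_j)·cross = 24.5·194.0000 = 4753.0000
edge 5: (5.5,21.5)→(3,17)  cross = 5.5·17 − 3·21.5 = 29.0000; (r_i+r_j)·cross = 8.5·29.0000 = 246.5000
edge 6: (3,17)→(1.5,4)  cross = 3·4 − 1.5·17 = -13.5000; (r_i+r_j)·cross = 4.5·-13.5000 = -60.7500
Σcross = 767.5000 → A = |Σcross|/2 = 383.7500 mm²
Σ(r_i+r_j)·cross = 25580.7500 → first moment M = |Σ|/6 = 4263.4583
R_c = M/A = 4263.4583/383.7500 = 11.1100 mm
θ = 290° = 5.061455 rad
V = θ·R_c·A = 5.061455·11.1100·383.7500 = 21579.302 mm³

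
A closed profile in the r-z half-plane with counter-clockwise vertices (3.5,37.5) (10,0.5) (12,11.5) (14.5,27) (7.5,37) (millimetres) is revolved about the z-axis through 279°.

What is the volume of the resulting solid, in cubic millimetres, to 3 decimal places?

Profile (r,z), 5 vertices: (3.5,37.5) (10,0.5) (12,11.5) (14.5,27) (7.5,37)
edge 0: (3.5,37.5)→(10,0.5)  cross = 3.5·0.5 − 10·37.5 = -373.2500; (r_i+r_j)·cross = 13.5·-373.2500 = -5038.8750
edge 1: (10,0.5)→(12,11.5)  cross = 10·11.5 − 12·0.5 = 109.0000; (r_i+r_j)·cross = 22·109.0000 = 2398.0000
edge 2: (12,11.5)→(14.5,27)  cross = 12·27 − 14.5·11.5 = 157.2500; (r_i+r_j)·cross = 26.5·157.2500 = 4167.1250
edge 3: (14.5,27)→(7.5,37)  cross = 14.5·37 − 7.5·27 = 334.0000; (r_i+r_j)·cross = 22·334.0000 = 7348.0000
edge 4: (7.5,37)→(3.5,37.5)  cross = 7.5·37.5 − 3.5·37 = 151.7500; (r_i+r_j)·cross = 11·151.7500 = 1669.2500
Σcross = 378.7500 → A = |Σcross|/2 = 189.3750 mm²
Σ(r_i+r_j)·cross = 10543.5000 → first moment M = |Σ|/6 = 1757.2500
R_c = M/A = 1757.2500/189.3750 = 9.2792 mm
θ = 279° = 4.869469 rad
V = θ·R_c·A = 4.869469·9.2792·189.3750 = 8556.874 mm³

Volume = 8556.874 mm³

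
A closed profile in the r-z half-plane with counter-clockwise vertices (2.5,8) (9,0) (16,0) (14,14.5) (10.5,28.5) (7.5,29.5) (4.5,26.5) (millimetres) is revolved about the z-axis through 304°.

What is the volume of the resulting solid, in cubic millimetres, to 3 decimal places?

Volume = 12809.640 mm³

Profile (r,z), 7 vertices: (2.5,8) (9,0) (16,0) (14,14.5) (10.5,28.5) (7.5,29.5) (4.5,26.5)
edge 0: (2.5,8)→(9,0)  cross = 2.5·0 − 9·8 = -72.0000; (r_i+r_j)·cross = 11.5·-72.0000 = -828.0000
edge 1: (9,0)→(16,0)  cross = 9·0 − 16·0 = 0.0000; (r_i+r_j)·cross = 25·0.0000 = 0.0000
edge 2: (16,0)→(14,14.5)  cross = 16·14.5 − 14·0 = 232.0000; (r_i+r_j)·cross = 30·232.0000 = 6960.0000
edge 3: (14,14.5)→(10.5,28.5)  cross = 14·28.5 − 10.5·14.5 = 246.7500; (r_i+r_j)·cross = 24.5·246.7500 = 6045.3750
edge 4: (10.5,28.5)→(7.5,29.5)  cross = 10.5·29.5 − 7.5·28.5 = 96.0000; (r_i+r_j)·cross = 18·96.0000 = 1728.0000
edge 5: (7.5,29.5)→(4.5,26.5)  cross = 7.5·26.5 − 4.5·29.5 = 66.0000; (r_i+r_j)·cross = 12·66.0000 = 792.0000
edge 6: (4.5,26.5)→(2.5,8)  cross = 4.5·8 − 2.5·26.5 = -30.2500; (r_i+r_j)·cross = 7·-30.2500 = -211.7500
Σcross = 538.5000 → A = |Σcross|/2 = 269.2500 mm²
Σ(r_i+r_j)·cross = 14485.6250 → first moment M = |Σ|/6 = 2414.2708
R_c = M/A = 2414.2708/269.2500 = 8.9667 mm
θ = 304° = 5.305801 rad
V = θ·R_c·A = 5.305801·8.9667·269.2500 = 12809.640 mm³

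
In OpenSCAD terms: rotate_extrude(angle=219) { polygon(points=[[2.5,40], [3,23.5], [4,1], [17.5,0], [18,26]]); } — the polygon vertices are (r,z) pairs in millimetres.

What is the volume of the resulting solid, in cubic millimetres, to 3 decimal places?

Volume = 17983.706 mm³

Profile (r,z), 5 vertices: (2.5,40) (3,23.5) (4,1) (17.5,0) (18,26)
edge 0: (2.5,40)→(3,23.5)  cross = 2.5·23.5 − 3·40 = -61.2500; (r_i+r_j)·cross = 5.5·-61.2500 = -336.8750
edge 1: (3,23.5)→(4,1)  cross = 3·1 − 4·23.5 = -91.0000; (r_i+r_j)·cross = 7·-91.0000 = -637.0000
edge 2: (4,1)→(17.5,0)  cross = 4·0 − 17.5·1 = -17.5000; (r_i+r_j)·cross = 21.5·-17.5000 = -376.2500
edge 3: (17.5,0)→(18,26)  cross = 17.5·26 − 18·0 = 455.0000; (r_i+r_j)·cross = 35.5·455.0000 = 16152.5000
edge 4: (18,26)→(2.5,40)  cross = 18·40 − 2.5·26 = 655.0000; (r_i+r_j)·cross = 20.5·655.0000 = 13427.5000
Σcross = 940.2500 → A = |Σcross|/2 = 470.1250 mm²
Σ(r_i+r_j)·cross = 28229.8750 → first moment M = |Σ|/6 = 4704.9792
R_c = M/A = 4704.9792/470.1250 = 10.0079 mm
θ = 219° = 3.822271 rad
V = θ·R_c·A = 3.822271·10.0079·470.1250 = 17983.706 mm³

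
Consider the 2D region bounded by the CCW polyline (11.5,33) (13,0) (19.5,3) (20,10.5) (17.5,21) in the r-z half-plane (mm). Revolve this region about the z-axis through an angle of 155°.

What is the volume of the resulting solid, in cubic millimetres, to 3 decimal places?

Profile (r,z), 5 vertices: (11.5,33) (13,0) (19.5,3) (20,10.5) (17.5,21)
edge 0: (11.5,33)→(13,0)  cross = 11.5·0 − 13·33 = -429.0000; (r_i+r_j)·cross = 24.5·-429.0000 = -10510.5000
edge 1: (13,0)→(19.5,3)  cross = 13·3 − 19.5·0 = 39.0000; (r_i+r_j)·cross = 32.5·39.0000 = 1267.5000
edge 2: (19.5,3)→(20,10.5)  cross = 19.5·10.5 − 20·3 = 144.7500; (r_i+r_j)·cross = 39.5·144.7500 = 5717.6250
edge 3: (20,10.5)→(17.5,21)  cross = 20·21 − 17.5·10.5 = 236.2500; (r_i+r_j)·cross = 37.5·236.2500 = 8859.3750
edge 4: (17.5,21)→(11.5,33)  cross = 17.5·33 − 11.5·21 = 336.0000; (r_i+r_j)·cross = 29·336.0000 = 9744.0000
Σcross = 327.0000 → A = |Σcross|/2 = 163.5000 mm²
Σ(r_i+r_j)·cross = 15078.0000 → first moment M = |Σ|/6 = 2513.0000
R_c = M/A = 2513.0000/163.5000 = 15.3700 mm
θ = 155° = 2.705260 rad
V = θ·R_c·A = 2.705260·15.3700·163.5000 = 6798.319 mm³

Volume = 6798.319 mm³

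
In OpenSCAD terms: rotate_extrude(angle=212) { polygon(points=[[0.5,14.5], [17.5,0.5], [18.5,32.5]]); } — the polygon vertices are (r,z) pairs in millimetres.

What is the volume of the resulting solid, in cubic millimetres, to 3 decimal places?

Profile (r,z), 3 vertices: (0.5,14.5) (17.5,0.5) (18.5,32.5)
edge 0: (0.5,14.5)→(17.5,0.5)  cross = 0.5·0.5 − 17.5·14.5 = -253.5000; (r_i+r_j)·cross = 18·-253.5000 = -4563.0000
edge 1: (17.5,0.5)→(18.5,32.5)  cross = 17.5·32.5 − 18.5·0.5 = 559.5000; (r_i+r_j)·cross = 36·559.5000 = 20142.0000
edge 2: (18.5,32.5)→(0.5,14.5)  cross = 18.5·14.5 − 0.5·32.5 = 252.0000; (r_i+r_j)·cross = 19·252.0000 = 4788.0000
Σcross = 558.0000 → A = |Σcross|/2 = 279.0000 mm²
Σ(r_i+r_j)·cross = 20367.0000 → first moment M = |Σ|/6 = 3394.5000
R_c = M/A = 3394.5000/279.0000 = 12.1667 mm
θ = 212° = 3.700098 rad
V = θ·R_c·A = 3.700098·12.1667·279.0000 = 12559.983 mm³

Volume = 12559.983 mm³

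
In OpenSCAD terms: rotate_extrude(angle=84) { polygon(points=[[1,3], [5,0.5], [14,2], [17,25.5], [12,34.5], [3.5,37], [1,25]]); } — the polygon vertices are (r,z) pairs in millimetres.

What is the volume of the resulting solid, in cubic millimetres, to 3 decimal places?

Profile (r,z), 7 vertices: (1,3) (5,0.5) (14,2) (17,25.5) (12,34.5) (3.5,37) (1,25)
edge 0: (1,3)→(5,0.5)  cross = 1·0.5 − 5·3 = -14.5000; (r_i+r_j)·cross = 6·-14.5000 = -87.0000
edge 1: (5,0.5)→(14,2)  cross = 5·2 − 14·0.5 = 3.0000; (r_i+r_j)·cross = 19·3.0000 = 57.0000
edge 2: (14,2)→(17,25.5)  cross = 14·25.5 − 17·2 = 323.0000; (r_i+r_j)·cross = 31·323.0000 = 10013.0000
edge 3: (17,25.5)→(12,34.5)  cross = 17·34.5 − 12·25.5 = 280.5000; (r_i+r_j)·cross = 29·280.5000 = 8134.5000
edge 4: (12,34.5)→(3.5,37)  cross = 12·37 − 3.5·34.5 = 323.2500; (r_i+r_j)·cross = 15.5·323.2500 = 5010.3750
edge 5: (3.5,37)→(1,25)  cross = 3.5·25 − 1·37 = 50.5000; (r_i+r_j)·cross = 4.5·50.5000 = 227.2500
edge 6: (1,25)→(1,3)  cross = 1·3 − 1·25 = -22.0000; (r_i+r_j)·cross = 2·-22.0000 = -44.0000
Σcross = 943.7500 → A = |Σcross|/2 = 471.8750 mm²
Σ(r_i+r_j)·cross = 23311.1250 → first moment M = |Σ|/6 = 3885.1875
R_c = M/A = 3885.1875/471.8750 = 8.2335 mm
θ = 84° = 1.466077 rad
V = θ·R_c·A = 1.466077·8.2335·471.8750 = 5695.982 mm³

Volume = 5695.982 mm³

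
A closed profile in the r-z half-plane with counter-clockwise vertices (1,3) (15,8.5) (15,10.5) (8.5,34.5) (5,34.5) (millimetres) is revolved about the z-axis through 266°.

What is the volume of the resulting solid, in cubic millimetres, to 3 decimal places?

Volume = 9202.359 mm³

Profile (r,z), 5 vertices: (1,3) (15,8.5) (15,10.5) (8.5,34.5) (5,34.5)
edge 0: (1,3)→(15,8.5)  cross = 1·8.5 − 15·3 = -36.5000; (r_i+r_j)·cross = 16·-36.5000 = -584.0000
edge 1: (15,8.5)→(15,10.5)  cross = 15·10.5 − 15·8.5 = 30.0000; (r_i+r_j)·cross = 30·30.0000 = 900.0000
edge 2: (15,10.5)→(8.5,34.5)  cross = 15·34.5 − 8.5·10.5 = 428.2500; (r_i+r_j)·cross = 23.5·428.2500 = 10063.8750
edge 3: (8.5,34.5)→(5,34.5)  cross = 8.5·34.5 − 5·34.5 = 120.7500; (r_i+r_j)·cross = 13.5·120.7500 = 1630.1250
edge 4: (5,34.5)→(1,3)  cross = 5·3 − 1·34.5 = -19.5000; (r_i+r_j)·cross = 6·-19.5000 = -117.0000
Σcross = 523.0000 → A = |Σcross|/2 = 261.5000 mm²
Σ(r_i+r_j)·cross = 11893.0000 → first moment M = |Σ|/6 = 1982.1667
R_c = M/A = 1982.1667/261.5000 = 7.5800 mm
θ = 266° = 4.642576 rad
V = θ·R_c·A = 4.642576·7.5800·261.5000 = 9202.359 mm³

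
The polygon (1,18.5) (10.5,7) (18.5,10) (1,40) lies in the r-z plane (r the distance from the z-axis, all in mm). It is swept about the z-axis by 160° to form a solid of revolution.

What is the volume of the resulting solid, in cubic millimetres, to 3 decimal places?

Volume = 5272.349 mm³

Profile (r,z), 4 vertices: (1,18.5) (10.5,7) (18.5,10) (1,40)
edge 0: (1,18.5)→(10.5,7)  cross = 1·7 − 10.5·18.5 = -187.2500; (r_i+r_j)·cross = 11.5·-187.2500 = -2153.3750
edge 1: (10.5,7)→(18.5,10)  cross = 10.5·10 − 18.5·7 = -24.5000; (r_i+r_j)·cross = 29·-24.5000 = -710.5000
edge 2: (18.5,10)→(1,40)  cross = 18.5·40 − 1·10 = 730.0000; (r_i+r_j)·cross = 19.5·730.0000 = 14235.0000
edge 3: (1,40)→(1,18.5)  cross = 1·18.5 − 1·40 = -21.5000; (r_i+r_j)·cross = 2·-21.5000 = -43.0000
Σcross = 496.7500 → A = |Σcross|/2 = 248.3750 mm²
Σ(r_i+r_j)·cross = 11328.1250 → first moment M = |Σ|/6 = 1888.0208
R_c = M/A = 1888.0208/248.3750 = 7.6015 mm
θ = 160° = 2.792527 rad
V = θ·R_c·A = 2.792527·7.6015·248.3750 = 5272.349 mm³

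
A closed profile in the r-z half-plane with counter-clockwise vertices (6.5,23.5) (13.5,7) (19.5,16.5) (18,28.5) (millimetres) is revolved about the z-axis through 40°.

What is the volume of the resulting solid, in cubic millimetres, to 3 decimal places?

Profile (r,z), 4 vertices: (6.5,23.5) (13.5,7) (19.5,16.5) (18,28.5)
edge 0: (6.5,23.5)→(13.5,7)  cross = 6.5·7 − 13.5·23.5 = -271.7500; (r_i+r_j)·cross = 20·-271.7500 = -5435.0000
edge 1: (13.5,7)→(19.5,16.5)  cross = 13.5·16.5 − 19.5·7 = 86.2500; (r_i+r_j)·cross = 33·86.2500 = 2846.2500
edge 2: (19.5,16.5)→(18,28.5)  cross = 19.5·28.5 − 18·16.5 = 258.7500; (r_i+r_j)·cross = 37.5·258.7500 = 9703.1250
edge 3: (18,28.5)→(6.5,23.5)  cross = 18·23.5 − 6.5·28.5 = 237.7500; (r_i+r_j)·cross = 24.5·237.7500 = 5824.8750
Σcross = 311.0000 → A = |Σcross|/2 = 155.5000 mm²
Σ(r_i+r_j)·cross = 12939.2500 → first moment M = |Σ|/6 = 2156.5417
R_c = M/A = 2156.5417/155.5000 = 13.8684 mm
θ = 40° = 0.698132 rad
V = θ·R_c·A = 0.698132·13.8684·155.5000 = 1505.550 mm³

Volume = 1505.550 mm³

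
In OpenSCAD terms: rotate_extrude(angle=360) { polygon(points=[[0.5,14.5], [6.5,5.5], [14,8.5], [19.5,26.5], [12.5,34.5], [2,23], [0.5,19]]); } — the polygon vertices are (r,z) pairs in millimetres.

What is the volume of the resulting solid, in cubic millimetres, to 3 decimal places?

Volume = 20891.329 mm³

Profile (r,z), 7 vertices: (0.5,14.5) (6.5,5.5) (14,8.5) (19.5,26.5) (12.5,34.5) (2,23) (0.5,19)
edge 0: (0.5,14.5)→(6.5,5.5)  cross = 0.5·5.5 − 6.5·14.5 = -91.5000; (r_i+r_j)·cross = 7·-91.5000 = -640.5000
edge 1: (6.5,5.5)→(14,8.5)  cross = 6.5·8.5 − 14·5.5 = -21.7500; (r_i+r_j)·cross = 20.5·-21.7500 = -445.8750
edge 2: (14,8.5)→(19.5,26.5)  cross = 14·26.5 − 19.5·8.5 = 205.2500; (r_i+r_j)·cross = 33.5·205.2500 = 6875.8750
edge 3: (19.5,26.5)→(12.5,34.5)  cross = 19.5·34.5 − 12.5·26.5 = 341.5000; (r_i+r_j)·cross = 32·341.5000 = 10928.0000
edge 4: (12.5,34.5)→(2,23)  cross = 12.5·23 − 2·34.5 = 218.5000; (r_i+r_j)·cross = 14.5·218.5000 = 3168.2500
edge 5: (2,23)→(0.5,19)  cross = 2·19 − 0.5·23 = 26.5000; (r_i+r_j)·cross = 2.5·26.5000 = 66.2500
edge 6: (0.5,19)→(0.5,14.5)  cross = 0.5·14.5 − 0.5·19 = -2.2500; (r_i+r_j)·cross = 1·-2.2500 = -2.2500
Σcross = 676.2500 → A = |Σcross|/2 = 338.1250 mm²
Σ(r_i+r_j)·cross = 19949.7500 → first moment M = |Σ|/6 = 3324.9583
R_c = M/A = 3324.9583/338.1250 = 9.8335 mm
θ = 360° = 6.283185 rad
V = θ·R_c·A = 6.283185·9.8335·338.1250 = 20891.329 mm³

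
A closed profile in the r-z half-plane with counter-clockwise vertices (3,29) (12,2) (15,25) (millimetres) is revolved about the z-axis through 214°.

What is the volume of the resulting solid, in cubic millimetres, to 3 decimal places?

Volume = 5378.407 mm³

Profile (r,z), 3 vertices: (3,29) (12,2) (15,25)
edge 0: (3,29)→(12,2)  cross = 3·2 − 12·29 = -342.0000; (r_i+r_j)·cross = 15·-342.0000 = -5130.0000
edge 1: (12,2)→(15,25)  cross = 12·25 − 15·2 = 270.0000; (r_i+r_j)·cross = 27·270.0000 = 7290.0000
edge 2: (15,25)→(3,29)  cross = 15·29 − 3·25 = 360.0000; (r_i+r_j)·cross = 18·360.0000 = 6480.0000
Σcross = 288.0000 → A = |Σcross|/2 = 144.0000 mm²
Σ(r_i+r_j)·cross = 8640.0000 → first moment M = |Σ|/6 = 1440.0000
R_c = M/A = 1440.0000/144.0000 = 10.0000 mm
θ = 214° = 3.735005 rad
V = θ·R_c·A = 3.735005·10.0000·144.0000 = 5378.407 mm³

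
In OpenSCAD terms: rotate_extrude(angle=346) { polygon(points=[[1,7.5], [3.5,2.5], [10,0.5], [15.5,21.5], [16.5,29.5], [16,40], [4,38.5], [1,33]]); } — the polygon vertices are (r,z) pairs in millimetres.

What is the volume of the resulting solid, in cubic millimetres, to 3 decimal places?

Profile (r,z), 8 vertices: (1,7.5) (3.5,2.5) (10,0.5) (15.5,21.5) (16.5,29.5) (16,40) (4,38.5) (1,33)
edge 0: (1,7.5)→(3.5,2.5)  cross = 1·2.5 − 3.5·7.5 = -23.7500; (r_i+r_j)·cross = 4.5·-23.7500 = -106.8750
edge 1: (3.5,2.5)→(10,0.5)  cross = 3.5·0.5 − 10·2.5 = -23.2500; (r_i+r_j)·cross = 13.5·-23.2500 = -313.8750
edge 2: (10,0.5)→(15.5,21.5)  cross = 10·21.5 − 15.5·0.5 = 207.2500; (r_i+r_j)·cross = 25.5·207.2500 = 5284.8750
edge 3: (15.5,21.5)→(16.5,29.5)  cross = 15.5·29.5 − 16.5·21.5 = 102.5000; (r_i+r_j)·cross = 32·102.5000 = 3280.0000
edge 4: (16.5,29.5)→(16,40)  cross = 16.5·40 − 16·29.5 = 188.0000; (r_i+r_j)·cross = 32.5·188.0000 = 6110.0000
edge 5: (16,40)→(4,38.5)  cross = 16·38.5 − 4·40 = 456.0000; (r_i+r_j)·cross = 20·456.0000 = 9120.0000
edge 6: (4,38.5)→(1,33)  cross = 4·33 − 1·38.5 = 93.5000; (r_i+r_j)·cross = 5·93.5000 = 467.5000
edge 7: (1,33)→(1,7.5)  cross = 1·7.5 − 1·33 = -25.5000; (r_i+r_j)·cross = 2·-25.5000 = -51.0000
Σcross = 974.7500 → A = |Σcross|/2 = 487.3750 mm²
Σ(r_i+r_j)·cross = 23790.6250 → first moment M = |Σ|/6 = 3965.1042
R_c = M/A = 3965.1042/487.3750 = 8.1356 mm
θ = 346° = 6.038839 rad
V = θ·R_c·A = 6.038839·8.1356·487.3750 = 23944.627 mm³

Volume = 23944.627 mm³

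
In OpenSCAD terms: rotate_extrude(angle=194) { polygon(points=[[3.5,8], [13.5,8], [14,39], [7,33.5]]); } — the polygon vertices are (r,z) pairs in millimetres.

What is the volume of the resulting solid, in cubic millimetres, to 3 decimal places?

Profile (r,z), 4 vertices: (3.5,8) (13.5,8) (14,39) (7,33.5)
edge 0: (3.5,8)→(13.5,8)  cross = 3.5·8 − 13.5·8 = -80.0000; (r_i+r_j)·cross = 17·-80.0000 = -1360.0000
edge 1: (13.5,8)→(14,39)  cross = 13.5·39 − 14·8 = 414.5000; (r_i+r_j)·cross = 27.5·414.5000 = 11398.7500
edge 2: (14,39)→(7,33.5)  cross = 14·33.5 − 7·39 = 196.0000; (r_i+r_j)·cross = 21·196.0000 = 4116.0000
edge 3: (7,33.5)→(3.5,8)  cross = 7·8 − 3.5·33.5 = -61.2500; (r_i+r_j)·cross = 10.5·-61.2500 = -643.1250
Σcross = 469.2500 → A = |Σcross|/2 = 234.6250 mm²
Σ(r_i+r_j)·cross = 13511.6250 → first moment M = |Σ|/6 = 2251.9375
R_c = M/A = 2251.9375/234.6250 = 9.5980 mm
θ = 194° = 3.385939 rad
V = θ·R_c·A = 3.385939·9.5980·234.6250 = 7624.922 mm³

Volume = 7624.922 mm³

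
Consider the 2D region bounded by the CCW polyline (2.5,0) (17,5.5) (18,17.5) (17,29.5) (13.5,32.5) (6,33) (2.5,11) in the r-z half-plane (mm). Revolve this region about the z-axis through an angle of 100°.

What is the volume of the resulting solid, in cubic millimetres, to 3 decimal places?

Volume = 7184.866 mm³

Profile (r,z), 7 vertices: (2.5,0) (17,5.5) (18,17.5) (17,29.5) (13.5,32.5) (6,33) (2.5,11)
edge 0: (2.5,0)→(17,5.5)  cross = 2.5·5.5 − 17·0 = 13.7500; (r_i+r_j)·cross = 19.5·13.7500 = 268.1250
edge 1: (17,5.5)→(18,17.5)  cross = 17·17.5 − 18·5.5 = 198.5000; (r_i+r_j)·cross = 35·198.5000 = 6947.5000
edge 2: (18,17.5)→(17,29.5)  cross = 18·29.5 − 17·17.5 = 233.5000; (r_i+r_j)·cross = 35·233.5000 = 8172.5000
edge 3: (17,29.5)→(13.5,32.5)  cross = 17·32.5 − 13.5·29.5 = 154.2500; (r_i+r_j)·cross = 30.5·154.2500 = 4704.6250
edge 4: (13.5,32.5)→(6,33)  cross = 13.5·33 − 6·32.5 = 250.5000; (r_i+r_j)·cross = 19.5·250.5000 = 4884.7500
edge 5: (6,33)→(2.5,11)  cross = 6·11 − 2.5·33 = -16.5000; (r_i+r_j)·cross = 8.5·-16.5000 = -140.2500
edge 6: (2.5,11)→(2.5,0)  cross = 2.5·0 − 2.5·11 = -27.5000; (r_i+r_j)·cross = 5·-27.5000 = -137.5000
Σcross = 806.5000 → A = |Σcross|/2 = 403.2500 mm²
Σ(r_i+r_j)·cross = 24699.7500 → first moment M = |Σ|/6 = 4116.6250
R_c = M/A = 4116.6250/403.2500 = 10.2086 mm
θ = 100° = 1.745329 rad
V = θ·R_c·A = 1.745329·10.2086·403.2500 = 7184.866 mm³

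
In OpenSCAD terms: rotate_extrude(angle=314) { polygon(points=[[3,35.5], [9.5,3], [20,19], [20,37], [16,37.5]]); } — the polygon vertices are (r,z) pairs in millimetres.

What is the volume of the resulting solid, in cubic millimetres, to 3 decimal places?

Volume = 25752.203 mm³

Profile (r,z), 5 vertices: (3,35.5) (9.5,3) (20,19) (20,37) (16,37.5)
edge 0: (3,35.5)→(9.5,3)  cross = 3·3 − 9.5·35.5 = -328.2500; (r_i+r_j)·cross = 12.5·-328.2500 = -4103.1250
edge 1: (9.5,3)→(20,19)  cross = 9.5·19 − 20·3 = 120.5000; (r_i+r_j)·cross = 29.5·120.5000 = 3554.7500
edge 2: (20,19)→(20,37)  cross = 20·37 − 20·19 = 360.0000; (r_i+r_j)·cross = 40·360.0000 = 14400.0000
edge 3: (20,37)→(16,37.5)  cross = 20·37.5 − 16·37 = 158.0000; (r_i+r_j)·cross = 36·158.0000 = 5688.0000
edge 4: (16,37.5)→(3,35.5)  cross = 16·35.5 − 3·37.5 = 455.5000; (r_i+r_j)·cross = 19·455.5000 = 8654.5000
Σcross = 765.7500 → A = |Σcross|/2 = 382.8750 mm²
Σ(r_i+r_j)·cross = 28194.1250 → first moment M = |Σ|/6 = 4699.0208
R_c = M/A = 4699.0208/382.8750 = 12.2730 mm
θ = 314° = 5.480334 rad
V = θ·R_c·A = 5.480334·12.2730·382.8750 = 25752.203 mm³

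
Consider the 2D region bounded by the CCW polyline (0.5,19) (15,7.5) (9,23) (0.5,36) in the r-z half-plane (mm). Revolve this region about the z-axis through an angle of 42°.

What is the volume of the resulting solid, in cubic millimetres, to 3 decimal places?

Profile (r,z), 4 vertices: (0.5,19) (15,7.5) (9,23) (0.5,36)
edge 0: (0.5,19)→(15,7.5)  cross = 0.5·7.5 − 15·19 = -281.2500; (r_i+r_j)·cross = 15.5·-281.2500 = -4359.3750
edge 1: (15,7.5)→(9,23)  cross = 15·23 − 9·7.5 = 277.5000; (r_i+r_j)·cross = 24·277.5000 = 6660.0000
edge 2: (9,23)→(0.5,36)  cross = 9·36 − 0.5·23 = 312.5000; (r_i+r_j)·cross = 9.5·312.5000 = 2968.7500
edge 3: (0.5,36)→(0.5,19)  cross = 0.5·19 − 0.5·36 = -8.5000; (r_i+r_j)·cross = 1·-8.5000 = -8.5000
Σcross = 300.2500 → A = |Σcross|/2 = 150.1250 mm²
Σ(r_i+r_j)·cross = 5260.8750 → first moment M = |Σ|/6 = 876.8125
R_c = M/A = 876.8125/150.1250 = 5.8405 mm
θ = 42° = 0.733038 rad
V = θ·R_c·A = 0.733038·5.8405·150.1250 = 642.737 mm³

Volume = 642.737 mm³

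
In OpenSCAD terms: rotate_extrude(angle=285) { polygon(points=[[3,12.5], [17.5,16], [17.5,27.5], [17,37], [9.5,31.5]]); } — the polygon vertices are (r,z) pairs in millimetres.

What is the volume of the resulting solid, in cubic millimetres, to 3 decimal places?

Profile (r,z), 5 vertices: (3,12.5) (17.5,16) (17.5,27.5) (17,37) (9.5,31.5)
edge 0: (3,12.5)→(17.5,16)  cross = 3·16 − 17.5·12.5 = -170.7500; (r_i+r_j)·cross = 20.5·-170.7500 = -3500.3750
edge 1: (17.5,16)→(17.5,27.5)  cross = 17.5·27.5 − 17.5·16 = 201.2500; (r_i+r_j)·cross = 35·201.2500 = 7043.7500
edge 2: (17.5,27.5)→(17,37)  cross = 17.5·37 − 17·27.5 = 180.0000; (r_i+r_j)·cross = 34.5·180.0000 = 6210.0000
edge 3: (17,37)→(9.5,31.5)  cross = 17·31.5 − 9.5·37 = 184.0000; (r_i+r_j)·cross = 26.5·184.0000 = 4876.0000
edge 4: (9.5,31.5)→(3,12.5)  cross = 9.5·12.5 − 3·31.5 = 24.2500; (r_i+r_j)·cross = 12.5·24.2500 = 303.1250
Σcross = 418.7500 → A = |Σcross|/2 = 209.3750 mm²
Σ(r_i+r_j)·cross = 14932.5000 → first moment M = |Σ|/6 = 2488.7500
R_c = M/A = 2488.7500/209.3750 = 11.8866 mm
θ = 285° = 4.974188 rad
V = θ·R_c·A = 4.974188·11.8866·209.3750 = 12379.511 mm³

Volume = 12379.511 mm³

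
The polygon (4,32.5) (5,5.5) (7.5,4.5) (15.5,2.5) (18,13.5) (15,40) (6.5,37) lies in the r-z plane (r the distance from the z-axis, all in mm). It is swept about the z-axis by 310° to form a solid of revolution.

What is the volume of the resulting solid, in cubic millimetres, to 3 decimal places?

Volume = 24270.356 mm³

Profile (r,z), 7 vertices: (4,32.5) (5,5.5) (7.5,4.5) (15.5,2.5) (18,13.5) (15,40) (6.5,37)
edge 0: (4,32.5)→(5,5.5)  cross = 4·5.5 − 5·32.5 = -140.5000; (r_i+r_j)·cross = 9·-140.5000 = -1264.5000
edge 1: (5,5.5)→(7.5,4.5)  cross = 5·4.5 − 7.5·5.5 = -18.7500; (r_i+r_j)·cross = 12.5·-18.7500 = -234.3750
edge 2: (7.5,4.5)→(15.5,2.5)  cross = 7.5·2.5 − 15.5·4.5 = -51.0000; (r_i+r_j)·cross = 23·-51.0000 = -1173.0000
edge 3: (15.5,2.5)→(18,13.5)  cross = 15.5·13.5 − 18·2.5 = 164.2500; (r_i+r_j)·cross = 33.5·164.2500 = 5502.3750
edge 4: (18,13.5)→(15,40)  cross = 18·40 − 15·13.5 = 517.5000; (r_i+r_j)·cross = 33·517.5000 = 17077.5000
edge 5: (15,40)→(6.5,37)  cross = 15·37 − 6.5·40 = 295.0000; (r_i+r_j)·cross = 21.5·295.0000 = 6342.5000
edge 6: (6.5,37)→(4,32.5)  cross = 6.5·32.5 − 4·37 = 63.2500; (r_i+r_j)·cross = 10.5·63.2500 = 664.1250
Σcross = 829.7500 → A = |Σcross|/2 = 414.8750 mm²
Σ(r_i+r_j)·cross = 26914.6250 → first moment M = |Σ|/6 = 4485.7708
R_c = M/A = 4485.7708/414.8750 = 10.8123 mm
θ = 310° = 5.410521 rad
V = θ·R_c·A = 5.410521·10.8123·414.8750 = 24270.356 mm³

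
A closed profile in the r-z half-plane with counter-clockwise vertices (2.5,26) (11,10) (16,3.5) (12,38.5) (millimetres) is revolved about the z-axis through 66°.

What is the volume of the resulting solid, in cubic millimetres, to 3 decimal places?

Volume = 2379.933 mm³

Profile (r,z), 4 vertices: (2.5,26) (11,10) (16,3.5) (12,38.5)
edge 0: (2.5,26)→(11,10)  cross = 2.5·10 − 11·26 = -261.0000; (r_i+r_j)·cross = 13.5·-261.0000 = -3523.5000
edge 1: (11,10)→(16,3.5)  cross = 11·3.5 − 16·10 = -121.5000; (r_i+r_j)·cross = 27·-121.5000 = -3280.5000
edge 2: (16,3.5)→(12,38.5)  cross = 16·38.5 − 12·3.5 = 574.0000; (r_i+r_j)·cross = 28·574.0000 = 16072.0000
edge 3: (12,38.5)→(2.5,26)  cross = 12·26 − 2.5·38.5 = 215.7500; (r_i+r_j)·cross = 14.5·215.7500 = 3128.3750
Σcross = 407.2500 → A = |Σcross|/2 = 203.6250 mm²
Σ(r_i+r_j)·cross = 12396.3750 → first moment M = |Σ|/6 = 2066.0625
R_c = M/A = 2066.0625/203.6250 = 10.1464 mm
θ = 66° = 1.151917 rad
V = θ·R_c·A = 1.151917·10.1464·203.6250 = 2379.933 mm³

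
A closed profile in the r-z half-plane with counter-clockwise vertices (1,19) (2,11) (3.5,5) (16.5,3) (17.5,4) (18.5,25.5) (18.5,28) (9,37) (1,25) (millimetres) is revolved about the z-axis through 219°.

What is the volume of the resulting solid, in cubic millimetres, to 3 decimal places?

Profile (r,z), 9 vertices: (1,19) (2,11) (3.5,5) (16.5,3) (17.5,4) (18.5,25.5) (18.5,28) (9,37) (1,25)
edge 0: (1,19)→(2,11)  cross = 1·11 − 2·19 = -27.0000; (r_i+r_j)·cross = 3·-27.0000 = -81.0000
edge 1: (2,11)→(3.5,5)  cross = 2·5 − 3.5·11 = -28.5000; (r_i+r_j)·cross = 5.5·-28.5000 = -156.7500
edge 2: (3.5,5)→(16.5,3)  cross = 3.5·3 − 16.5·5 = -72.0000; (r_i+r_j)·cross = 20·-72.0000 = -1440.0000
edge 3: (16.5,3)→(17.5,4)  cross = 16.5·4 − 17.5·3 = 13.5000; (r_i+r_j)·cross = 34·13.5000 = 459.0000
edge 4: (17.5,4)→(18.5,25.5)  cross = 17.5·25.5 − 18.5·4 = 372.2500; (r_i+r_j)·cross = 36·372.2500 = 13401.0000
edge 5: (18.5,25.5)→(18.5,28)  cross = 18.5·28 − 18.5·25.5 = 46.2500; (r_i+r_j)·cross = 37·46.2500 = 1711.2500
edge 6: (18.5,28)→(9,37)  cross = 18.5·37 − 9·28 = 432.5000; (r_i+r_j)·cross = 27.5·432.5000 = 11893.7500
edge 7: (9,37)→(1,25)  cross = 9·25 − 1·37 = 188.0000; (r_i+r_j)·cross = 10·188.0000 = 1880.0000
edge 8: (1,25)→(1,19)  cross = 1·19 − 1·25 = -6.0000; (r_i+r_j)·cross = 2·-6.0000 = -12.0000
Σcross = 919.0000 → A = |Σcross|/2 = 459.5000 mm²
Σ(r_i+r_j)·cross = 27655.2500 → first moment M = |Σ|/6 = 4609.2083
R_c = M/A = 4609.2083/459.5000 = 10.0309 mm
θ = 219° = 3.822271 rad
V = θ·R_c·A = 3.822271·10.0309·459.5000 = 17617.644 mm³

Volume = 17617.644 mm³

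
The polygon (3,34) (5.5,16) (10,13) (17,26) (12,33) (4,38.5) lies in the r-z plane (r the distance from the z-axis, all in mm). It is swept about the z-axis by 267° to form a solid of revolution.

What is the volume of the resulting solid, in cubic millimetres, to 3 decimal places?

Volume = 8655.422 mm³

Profile (r,z), 6 vertices: (3,34) (5.5,16) (10,13) (17,26) (12,33) (4,38.5)
edge 0: (3,34)→(5.5,16)  cross = 3·16 − 5.5·34 = -139.0000; (r_i+r_j)·cross = 8.5·-139.0000 = -1181.5000
edge 1: (5.5,16)→(10,13)  cross = 5.5·13 − 10·16 = -88.5000; (r_i+r_j)·cross = 15.5·-88.5000 = -1371.7500
edge 2: (10,13)→(17,26)  cross = 10·26 − 17·13 = 39.0000; (r_i+r_j)·cross = 27·39.0000 = 1053.0000
edge 3: (17,26)→(12,33)  cross = 17·33 − 12·26 = 249.0000; (r_i+r_j)·cross = 29·249.0000 = 7221.0000
edge 4: (12,33)→(4,38.5)  cross = 12·38.5 − 4·33 = 330.0000; (r_i+r_j)·cross = 16·330.0000 = 5280.0000
edge 5: (4,38.5)→(3,34)  cross = 4·34 − 3·38.5 = 20.5000; (r_i+r_j)·cross = 7·20.5000 = 143.5000
Σcross = 411.0000 → A = |Σcross|/2 = 205.5000 mm²
Σ(r_i+r_j)·cross = 11144.2500 → first moment M = |Σ|/6 = 1857.3750
R_c = M/A = 1857.3750/205.5000 = 9.0383 mm
θ = 267° = 4.660029 rad
V = θ·R_c·A = 4.660029·9.0383·205.5000 = 8655.422 mm³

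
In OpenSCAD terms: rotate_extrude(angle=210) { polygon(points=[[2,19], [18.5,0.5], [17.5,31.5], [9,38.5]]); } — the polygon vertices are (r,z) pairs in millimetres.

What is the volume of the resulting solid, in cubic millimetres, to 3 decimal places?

Volume = 15182.674 mm³

Profile (r,z), 4 vertices: (2,19) (18.5,0.5) (17.5,31.5) (9,38.5)
edge 0: (2,19)→(18.5,0.5)  cross = 2·0.5 − 18.5·19 = -350.5000; (r_i+r_j)·cross = 20.5·-350.5000 = -7185.2500
edge 1: (18.5,0.5)→(17.5,31.5)  cross = 18.5·31.5 − 17.5·0.5 = 574.0000; (r_i+r_j)·cross = 36·574.0000 = 20664.0000
edge 2: (17.5,31.5)→(9,38.5)  cross = 17.5·38.5 − 9·31.5 = 390.2500; (r_i+r_j)·cross = 26.5·390.2500 = 10341.6250
edge 3: (9,38.5)→(2,19)  cross = 9·19 − 2·38.5 = 94.0000; (r_i+r_j)·cross = 11·94.0000 = 1034.0000
Σcross = 707.7500 → A = |Σcross|/2 = 353.8750 mm²
Σ(r_i+r_j)·cross = 24854.3750 → first moment M = |Σ|/6 = 4142.3958
R_c = M/A = 4142.3958/353.8750 = 11.7058 mm
θ = 210° = 3.665191 rad
V = θ·R_c·A = 3.665191·11.7058·353.8750 = 15182.674 mm³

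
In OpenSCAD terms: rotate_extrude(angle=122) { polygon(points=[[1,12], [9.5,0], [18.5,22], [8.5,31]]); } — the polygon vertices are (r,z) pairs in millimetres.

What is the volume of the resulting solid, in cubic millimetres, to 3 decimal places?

Profile (r,z), 4 vertices: (1,12) (9.5,0) (18.5,22) (8.5,31)
edge 0: (1,12)→(9.5,0)  cross = 1·0 − 9.5·12 = -114.0000; (r_i+r_j)·cross = 10.5·-114.0000 = -1197.0000
edge 1: (9.5,0)→(18.5,22)  cross = 9.5·22 − 18.5·0 = 209.0000; (r_i+r_j)·cross = 28·209.0000 = 5852.0000
edge 2: (18.5,22)→(8.5,31)  cross = 18.5·31 − 8.5·22 = 386.5000; (r_i+r_j)·cross = 27·386.5000 = 10435.5000
edge 3: (8.5,31)→(1,12)  cross = 8.5·12 − 1·31 = 71.0000; (r_i+r_j)·cross = 9.5·71.0000 = 674.5000
Σcross = 552.5000 → A = |Σcross|/2 = 276.2500 mm²
Σ(r_i+r_j)·cross = 15765.0000 → first moment M = |Σ|/6 = 2627.5000
R_c = M/A = 2627.5000/276.2500 = 9.5113 mm
θ = 122° = 2.129302 rad
V = θ·R_c·A = 2.129302·9.5113·276.2500 = 5594.740 mm³

Volume = 5594.740 mm³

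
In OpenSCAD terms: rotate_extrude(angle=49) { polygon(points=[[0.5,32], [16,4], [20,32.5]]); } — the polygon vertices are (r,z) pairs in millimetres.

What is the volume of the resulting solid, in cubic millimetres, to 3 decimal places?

Volume = 2880.904 mm³

Profile (r,z), 3 vertices: (0.5,32) (16,4) (20,32.5)
edge 0: (0.5,32)→(16,4)  cross = 0.5·4 − 16·32 = -510.0000; (r_i+r_j)·cross = 16.5·-510.0000 = -8415.0000
edge 1: (16,4)→(20,32.5)  cross = 16·32.5 − 20·4 = 440.0000; (r_i+r_j)·cross = 36·440.0000 = 15840.0000
edge 2: (20,32.5)→(0.5,32)  cross = 20·32 − 0.5·32.5 = 623.7500; (r_i+r_j)·cross = 20.5·623.7500 = 12786.8750
Σcross = 553.7500 → A = |Σcross|/2 = 276.8750 mm²
Σ(r_i+r_j)·cross = 20211.8750 → first moment M = |Σ|/6 = 3368.6458
R_c = M/A = 3368.6458/276.8750 = 12.1667 mm
θ = 49° = 0.855211 rad
V = θ·R_c·A = 0.855211·12.1667·276.8750 = 2880.904 mm³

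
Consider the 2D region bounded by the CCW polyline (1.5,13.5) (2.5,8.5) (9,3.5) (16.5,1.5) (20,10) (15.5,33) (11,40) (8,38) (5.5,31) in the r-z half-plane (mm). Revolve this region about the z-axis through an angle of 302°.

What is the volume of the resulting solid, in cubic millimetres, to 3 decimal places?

Profile (r,z), 9 vertices: (1.5,13.5) (2.5,8.5) (9,3.5) (16.5,1.5) (20,10) (15.5,33) (11,40) (8,38) (5.5,31)
edge 0: (1.5,13.5)→(2.5,8.5)  cross = 1.5·8.5 − 2.5·13.5 = -21.0000; (r_i+r_j)·cross = 4·-21.0000 = -84.0000
edge 1: (2.5,8.5)→(9,3.5)  cross = 2.5·3.5 − 9·8.5 = -67.7500; (r_i+r_j)·cross = 11.5·-67.7500 = -779.1250
edge 2: (9,3.5)→(16.5,1.5)  cross = 9·1.5 − 16.5·3.5 = -44.2500; (r_i+r_j)·cross = 25.5·-44.2500 = -1128.3750
edge 3: (16.5,1.5)→(20,10)  cross = 16.5·10 − 20·1.5 = 135.0000; (r_i+r_j)·cross = 36.5·135.0000 = 4927.5000
edge 4: (20,10)→(15.5,33)  cross = 20·33 − 15.5·10 = 505.0000; (r_i+r_j)·cross = 35.5·505.0000 = 17927.5000
edge 5: (15.5,33)→(11,40)  cross = 15.5·40 − 11·33 = 257.0000; (r_i+r_j)·cross = 26.5·257.0000 = 6810.5000
edge 6: (11,40)→(8,38)  cross = 11·38 − 8·40 = 98.0000; (r_i+r_j)·cross = 19·98.0000 = 1862.0000
edge 7: (8,38)→(5.5,31)  cross = 8·31 − 5.5·38 = 39.0000; (r_i+r_j)·cross = 13.5·39.0000 = 526.5000
edge 8: (5.5,31)→(1.5,13.5)  cross = 5.5·13.5 − 1.5·31 = 27.7500; (r_i+r_j)·cross = 7·27.7500 = 194.2500
Σcross = 928.7500 → A = |Σcross|/2 = 464.3750 mm²
Σ(r_i+r_j)·cross = 30256.7500 → first moment M = |Σ|/6 = 5042.7917
R_c = M/A = 5042.7917/464.3750 = 10.8593 mm
θ = 302° = 5.270894 rad
V = θ·R_c·A = 5.270894·10.8593·464.3750 = 26580.022 mm³

Volume = 26580.022 mm³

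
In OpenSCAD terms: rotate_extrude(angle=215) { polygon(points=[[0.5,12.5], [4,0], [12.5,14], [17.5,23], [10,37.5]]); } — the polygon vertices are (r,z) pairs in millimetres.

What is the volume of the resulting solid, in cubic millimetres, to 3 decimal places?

Volume = 9263.255 mm³

Profile (r,z), 5 vertices: (0.5,12.5) (4,0) (12.5,14) (17.5,23) (10,37.5)
edge 0: (0.5,12.5)→(4,0)  cross = 0.5·0 − 4·12.5 = -50.0000; (r_i+r_j)·cross = 4.5·-50.0000 = -225.0000
edge 1: (4,0)→(12.5,14)  cross = 4·14 − 12.5·0 = 56.0000; (r_i+r_j)·cross = 16.5·56.0000 = 924.0000
edge 2: (12.5,14)→(17.5,23)  cross = 12.5·23 − 17.5·14 = 42.5000; (r_i+r_j)·cross = 30·42.5000 = 1275.0000
edge 3: (17.5,23)→(10,37.5)  cross = 17.5·37.5 − 10·23 = 426.2500; (r_i+r_j)·cross = 27.5·426.2500 = 11721.8750
edge 4: (10,37.5)→(0.5,12.5)  cross = 10·12.5 − 0.5·37.5 = 106.2500; (r_i+r_j)·cross = 10.5·106.2500 = 1115.6250
Σcross = 581.0000 → A = |Σcross|/2 = 290.5000 mm²
Σ(r_i+r_j)·cross = 14811.5000 → first moment M = |Σ|/6 = 2468.5833
R_c = M/A = 2468.5833/290.5000 = 8.4977 mm
θ = 215° = 3.752458 rad
V = θ·R_c·A = 3.752458·8.4977·290.5000 = 9263.255 mm³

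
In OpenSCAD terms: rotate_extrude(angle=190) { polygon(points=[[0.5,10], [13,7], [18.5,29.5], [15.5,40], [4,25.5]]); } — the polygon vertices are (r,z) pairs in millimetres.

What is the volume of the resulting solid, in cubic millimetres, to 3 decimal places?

Volume = 11394.622 mm³

Profile (r,z), 5 vertices: (0.5,10) (13,7) (18.5,29.5) (15.5,40) (4,25.5)
edge 0: (0.5,10)→(13,7)  cross = 0.5·7 − 13·10 = -126.5000; (r_i+r_j)·cross = 13.5·-126.5000 = -1707.7500
edge 1: (13,7)→(18.5,29.5)  cross = 13·29.5 − 18.5·7 = 254.0000; (r_i+r_j)·cross = 31.5·254.0000 = 8001.0000
edge 2: (18.5,29.5)→(15.5,40)  cross = 18.5·40 − 15.5·29.5 = 282.7500; (r_i+r_j)·cross = 34·282.7500 = 9613.5000
edge 3: (15.5,40)→(4,25.5)  cross = 15.5·25.5 − 4·40 = 235.2500; (r_i+r_j)·cross = 19.5·235.2500 = 4587.3750
edge 4: (4,25.5)→(0.5,10)  cross = 4·10 − 0.5·25.5 = 27.2500; (r_i+r_j)·cross = 4.5·27.2500 = 122.6250
Σcross = 672.7500 → A = |Σcross|/2 = 336.3750 mm²
Σ(r_i+r_j)·cross = 20616.7500 → first moment M = |Σ|/6 = 3436.1250
R_c = M/A = 3436.1250/336.3750 = 10.2152 mm
θ = 190° = 3.316126 rad
V = θ·R_c·A = 3.316126·10.2152·336.3750 = 11394.622 mm³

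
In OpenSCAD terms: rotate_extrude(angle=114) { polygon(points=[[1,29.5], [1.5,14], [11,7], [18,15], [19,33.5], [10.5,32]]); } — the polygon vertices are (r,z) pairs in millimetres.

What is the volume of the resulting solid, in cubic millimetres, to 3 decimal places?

Profile (r,z), 6 vertices: (1,29.5) (1.5,14) (11,7) (18,15) (19,33.5) (10.5,32)
edge 0: (1,29.5)→(1.5,14)  cross = 1·14 − 1.5·29.5 = -30.2500; (r_i+r_j)·cross = 2.5·-30.2500 = -75.6250
edge 1: (1.5,14)→(11,7)  cross = 1.5·7 − 11·14 = -143.5000; (r_i+r_j)·cross = 12.5·-143.5000 = -1793.7500
edge 2: (11,7)→(18,15)  cross = 11·15 − 18·7 = 39.0000; (r_i+r_j)·cross = 29·39.0000 = 1131.0000
edge 3: (18,15)→(19,33.5)  cross = 18·33.5 − 19·15 = 318.0000; (r_i+r_j)·cross = 37·318.0000 = 11766.0000
edge 4: (19,33.5)→(10.5,32)  cross = 19·32 − 10.5·33.5 = 256.2500; (r_i+r_j)·cross = 29.5·256.2500 = 7559.3750
edge 5: (10.5,32)→(1,29.5)  cross = 10.5·29.5 − 1·32 = 277.7500; (r_i+r_j)·cross = 11.5·277.7500 = 3194.1250
Σcross = 717.2500 → A = |Σcross|/2 = 358.6250 mm²
Σ(r_i+r_j)·cross = 21781.1250 → first moment M = |Σ|/6 = 3630.1875
R_c = M/A = 3630.1875/358.6250 = 10.1225 mm
θ = 114° = 1.989675 rad
V = θ·R_c·A = 1.989675·10.1225·358.6250 = 7222.895 mm³

Volume = 7222.895 mm³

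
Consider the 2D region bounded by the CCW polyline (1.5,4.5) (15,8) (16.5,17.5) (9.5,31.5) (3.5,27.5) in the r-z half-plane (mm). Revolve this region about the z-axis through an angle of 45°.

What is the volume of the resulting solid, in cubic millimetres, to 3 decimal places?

Profile (r,z), 5 vertices: (1.5,4.5) (15,8) (16.5,17.5) (9.5,31.5) (3.5,27.5)
edge 0: (1.5,4.5)→(15,8)  cross = 1.5·8 − 15·4.5 = -55.5000; (r_i+r_j)·cross = 16.5·-55.5000 = -915.7500
edge 1: (15,8)→(16.5,17.5)  cross = 15·17.5 − 16.5·8 = 130.5000; (r_i+r_j)·cross = 31.5·130.5000 = 4110.7500
edge 2: (16.5,17.5)→(9.5,31.5)  cross = 16.5·31.5 − 9.5·17.5 = 353.5000; (r_i+r_j)·cross = 26·353.5000 = 9191.0000
edge 3: (9.5,31.5)→(3.5,27.5)  cross = 9.5·27.5 − 3.5·31.5 = 151.0000; (r_i+r_j)·cross = 13·151.0000 = 1963.0000
edge 4: (3.5,27.5)→(1.5,4.5)  cross = 3.5·4.5 − 1.5·27.5 = -25.5000; (r_i+r_j)·cross = 5·-25.5000 = -127.5000
Σcross = 554.0000 → A = |Σcross|/2 = 277.0000 mm²
Σ(r_i+r_j)·cross = 14221.5000 → first moment M = |Σ|/6 = 2370.2500
R_c = M/A = 2370.2500/277.0000 = 8.5569 mm
θ = 45° = 0.785398 rad
V = θ·R_c·A = 0.785398·8.5569·277.0000 = 1861.590 mm³

Volume = 1861.590 mm³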